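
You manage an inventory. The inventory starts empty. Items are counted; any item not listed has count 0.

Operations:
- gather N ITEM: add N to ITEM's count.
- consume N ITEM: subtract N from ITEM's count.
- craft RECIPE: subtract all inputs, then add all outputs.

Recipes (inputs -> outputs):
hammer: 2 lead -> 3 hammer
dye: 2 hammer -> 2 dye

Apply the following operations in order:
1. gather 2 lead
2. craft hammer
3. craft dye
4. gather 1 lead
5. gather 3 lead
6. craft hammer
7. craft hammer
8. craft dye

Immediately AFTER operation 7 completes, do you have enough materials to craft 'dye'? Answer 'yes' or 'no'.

Answer: yes

Derivation:
After 1 (gather 2 lead): lead=2
After 2 (craft hammer): hammer=3
After 3 (craft dye): dye=2 hammer=1
After 4 (gather 1 lead): dye=2 hammer=1 lead=1
After 5 (gather 3 lead): dye=2 hammer=1 lead=4
After 6 (craft hammer): dye=2 hammer=4 lead=2
After 7 (craft hammer): dye=2 hammer=7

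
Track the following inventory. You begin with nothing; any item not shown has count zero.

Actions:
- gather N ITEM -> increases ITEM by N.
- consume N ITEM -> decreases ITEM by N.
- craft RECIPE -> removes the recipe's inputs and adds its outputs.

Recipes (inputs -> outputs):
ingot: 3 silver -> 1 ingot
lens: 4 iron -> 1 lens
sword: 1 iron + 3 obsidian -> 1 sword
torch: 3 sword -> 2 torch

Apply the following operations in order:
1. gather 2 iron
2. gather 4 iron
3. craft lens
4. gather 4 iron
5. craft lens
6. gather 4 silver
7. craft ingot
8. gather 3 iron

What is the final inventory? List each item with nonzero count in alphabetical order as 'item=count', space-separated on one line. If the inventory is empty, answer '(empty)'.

Answer: ingot=1 iron=5 lens=2 silver=1

Derivation:
After 1 (gather 2 iron): iron=2
After 2 (gather 4 iron): iron=6
After 3 (craft lens): iron=2 lens=1
After 4 (gather 4 iron): iron=6 lens=1
After 5 (craft lens): iron=2 lens=2
After 6 (gather 4 silver): iron=2 lens=2 silver=4
After 7 (craft ingot): ingot=1 iron=2 lens=2 silver=1
After 8 (gather 3 iron): ingot=1 iron=5 lens=2 silver=1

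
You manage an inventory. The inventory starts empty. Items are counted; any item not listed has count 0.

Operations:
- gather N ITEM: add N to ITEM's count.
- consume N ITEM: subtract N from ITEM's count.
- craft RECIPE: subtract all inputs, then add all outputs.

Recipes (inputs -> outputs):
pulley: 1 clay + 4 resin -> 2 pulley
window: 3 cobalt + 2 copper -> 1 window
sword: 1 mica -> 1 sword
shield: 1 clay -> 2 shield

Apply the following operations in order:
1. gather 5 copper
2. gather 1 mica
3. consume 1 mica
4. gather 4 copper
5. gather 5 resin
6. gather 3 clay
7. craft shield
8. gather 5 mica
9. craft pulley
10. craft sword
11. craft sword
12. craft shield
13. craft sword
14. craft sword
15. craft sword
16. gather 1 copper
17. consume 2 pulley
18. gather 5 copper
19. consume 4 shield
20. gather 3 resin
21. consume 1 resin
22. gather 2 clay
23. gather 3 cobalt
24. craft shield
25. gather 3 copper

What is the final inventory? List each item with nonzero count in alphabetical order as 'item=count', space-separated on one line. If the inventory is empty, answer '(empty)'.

After 1 (gather 5 copper): copper=5
After 2 (gather 1 mica): copper=5 mica=1
After 3 (consume 1 mica): copper=5
After 4 (gather 4 copper): copper=9
After 5 (gather 5 resin): copper=9 resin=5
After 6 (gather 3 clay): clay=3 copper=9 resin=5
After 7 (craft shield): clay=2 copper=9 resin=5 shield=2
After 8 (gather 5 mica): clay=2 copper=9 mica=5 resin=5 shield=2
After 9 (craft pulley): clay=1 copper=9 mica=5 pulley=2 resin=1 shield=2
After 10 (craft sword): clay=1 copper=9 mica=4 pulley=2 resin=1 shield=2 sword=1
After 11 (craft sword): clay=1 copper=9 mica=3 pulley=2 resin=1 shield=2 sword=2
After 12 (craft shield): copper=9 mica=3 pulley=2 resin=1 shield=4 sword=2
After 13 (craft sword): copper=9 mica=2 pulley=2 resin=1 shield=4 sword=3
After 14 (craft sword): copper=9 mica=1 pulley=2 resin=1 shield=4 sword=4
After 15 (craft sword): copper=9 pulley=2 resin=1 shield=4 sword=5
After 16 (gather 1 copper): copper=10 pulley=2 resin=1 shield=4 sword=5
After 17 (consume 2 pulley): copper=10 resin=1 shield=4 sword=5
After 18 (gather 5 copper): copper=15 resin=1 shield=4 sword=5
After 19 (consume 4 shield): copper=15 resin=1 sword=5
After 20 (gather 3 resin): copper=15 resin=4 sword=5
After 21 (consume 1 resin): copper=15 resin=3 sword=5
After 22 (gather 2 clay): clay=2 copper=15 resin=3 sword=5
After 23 (gather 3 cobalt): clay=2 cobalt=3 copper=15 resin=3 sword=5
After 24 (craft shield): clay=1 cobalt=3 copper=15 resin=3 shield=2 sword=5
After 25 (gather 3 copper): clay=1 cobalt=3 copper=18 resin=3 shield=2 sword=5

Answer: clay=1 cobalt=3 copper=18 resin=3 shield=2 sword=5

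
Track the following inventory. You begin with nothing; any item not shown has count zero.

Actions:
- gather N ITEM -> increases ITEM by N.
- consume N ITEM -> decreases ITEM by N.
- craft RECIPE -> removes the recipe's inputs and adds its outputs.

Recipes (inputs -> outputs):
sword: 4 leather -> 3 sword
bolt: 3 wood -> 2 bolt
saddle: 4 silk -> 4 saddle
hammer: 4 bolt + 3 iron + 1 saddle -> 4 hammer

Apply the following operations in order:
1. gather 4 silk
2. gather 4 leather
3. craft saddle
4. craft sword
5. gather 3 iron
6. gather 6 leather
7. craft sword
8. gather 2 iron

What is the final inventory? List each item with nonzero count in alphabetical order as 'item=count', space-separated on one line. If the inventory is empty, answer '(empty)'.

Answer: iron=5 leather=2 saddle=4 sword=6

Derivation:
After 1 (gather 4 silk): silk=4
After 2 (gather 4 leather): leather=4 silk=4
After 3 (craft saddle): leather=4 saddle=4
After 4 (craft sword): saddle=4 sword=3
After 5 (gather 3 iron): iron=3 saddle=4 sword=3
After 6 (gather 6 leather): iron=3 leather=6 saddle=4 sword=3
After 7 (craft sword): iron=3 leather=2 saddle=4 sword=6
After 8 (gather 2 iron): iron=5 leather=2 saddle=4 sword=6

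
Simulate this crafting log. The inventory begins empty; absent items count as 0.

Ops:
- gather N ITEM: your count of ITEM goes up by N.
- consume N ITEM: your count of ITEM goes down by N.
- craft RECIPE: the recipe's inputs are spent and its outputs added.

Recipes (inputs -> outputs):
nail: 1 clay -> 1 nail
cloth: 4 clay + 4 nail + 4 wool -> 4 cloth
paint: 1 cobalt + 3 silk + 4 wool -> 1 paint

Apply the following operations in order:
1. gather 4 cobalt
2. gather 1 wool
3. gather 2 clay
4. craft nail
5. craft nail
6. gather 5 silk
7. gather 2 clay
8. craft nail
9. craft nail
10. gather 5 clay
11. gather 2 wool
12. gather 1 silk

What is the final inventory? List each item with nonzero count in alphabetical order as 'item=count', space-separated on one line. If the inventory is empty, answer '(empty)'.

Answer: clay=5 cobalt=4 nail=4 silk=6 wool=3

Derivation:
After 1 (gather 4 cobalt): cobalt=4
After 2 (gather 1 wool): cobalt=4 wool=1
After 3 (gather 2 clay): clay=2 cobalt=4 wool=1
After 4 (craft nail): clay=1 cobalt=4 nail=1 wool=1
After 5 (craft nail): cobalt=4 nail=2 wool=1
After 6 (gather 5 silk): cobalt=4 nail=2 silk=5 wool=1
After 7 (gather 2 clay): clay=2 cobalt=4 nail=2 silk=5 wool=1
After 8 (craft nail): clay=1 cobalt=4 nail=3 silk=5 wool=1
After 9 (craft nail): cobalt=4 nail=4 silk=5 wool=1
After 10 (gather 5 clay): clay=5 cobalt=4 nail=4 silk=5 wool=1
After 11 (gather 2 wool): clay=5 cobalt=4 nail=4 silk=5 wool=3
After 12 (gather 1 silk): clay=5 cobalt=4 nail=4 silk=6 wool=3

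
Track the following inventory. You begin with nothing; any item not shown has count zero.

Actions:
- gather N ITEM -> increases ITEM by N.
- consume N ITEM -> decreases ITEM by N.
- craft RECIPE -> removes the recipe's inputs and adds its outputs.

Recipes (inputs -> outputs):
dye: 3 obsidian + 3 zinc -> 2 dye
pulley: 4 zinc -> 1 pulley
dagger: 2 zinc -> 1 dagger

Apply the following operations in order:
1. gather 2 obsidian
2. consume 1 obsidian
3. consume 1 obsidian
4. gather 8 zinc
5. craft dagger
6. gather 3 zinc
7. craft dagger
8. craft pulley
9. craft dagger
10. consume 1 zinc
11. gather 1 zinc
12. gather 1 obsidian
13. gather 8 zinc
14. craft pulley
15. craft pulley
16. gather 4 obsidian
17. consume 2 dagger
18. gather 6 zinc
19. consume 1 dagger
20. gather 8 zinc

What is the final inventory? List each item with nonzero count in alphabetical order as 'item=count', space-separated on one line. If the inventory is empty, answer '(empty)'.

Answer: obsidian=5 pulley=3 zinc=15

Derivation:
After 1 (gather 2 obsidian): obsidian=2
After 2 (consume 1 obsidian): obsidian=1
After 3 (consume 1 obsidian): (empty)
After 4 (gather 8 zinc): zinc=8
After 5 (craft dagger): dagger=1 zinc=6
After 6 (gather 3 zinc): dagger=1 zinc=9
After 7 (craft dagger): dagger=2 zinc=7
After 8 (craft pulley): dagger=2 pulley=1 zinc=3
After 9 (craft dagger): dagger=3 pulley=1 zinc=1
After 10 (consume 1 zinc): dagger=3 pulley=1
After 11 (gather 1 zinc): dagger=3 pulley=1 zinc=1
After 12 (gather 1 obsidian): dagger=3 obsidian=1 pulley=1 zinc=1
After 13 (gather 8 zinc): dagger=3 obsidian=1 pulley=1 zinc=9
After 14 (craft pulley): dagger=3 obsidian=1 pulley=2 zinc=5
After 15 (craft pulley): dagger=3 obsidian=1 pulley=3 zinc=1
After 16 (gather 4 obsidian): dagger=3 obsidian=5 pulley=3 zinc=1
After 17 (consume 2 dagger): dagger=1 obsidian=5 pulley=3 zinc=1
After 18 (gather 6 zinc): dagger=1 obsidian=5 pulley=3 zinc=7
After 19 (consume 1 dagger): obsidian=5 pulley=3 zinc=7
After 20 (gather 8 zinc): obsidian=5 pulley=3 zinc=15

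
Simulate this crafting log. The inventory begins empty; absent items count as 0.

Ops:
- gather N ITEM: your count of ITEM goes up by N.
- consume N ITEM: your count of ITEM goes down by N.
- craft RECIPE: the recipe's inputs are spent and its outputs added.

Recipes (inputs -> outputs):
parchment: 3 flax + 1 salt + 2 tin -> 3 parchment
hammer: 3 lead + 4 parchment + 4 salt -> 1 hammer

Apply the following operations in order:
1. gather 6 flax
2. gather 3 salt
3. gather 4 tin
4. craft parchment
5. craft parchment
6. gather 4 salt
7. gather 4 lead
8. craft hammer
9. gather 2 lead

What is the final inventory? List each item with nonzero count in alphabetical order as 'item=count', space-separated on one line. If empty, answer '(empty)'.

After 1 (gather 6 flax): flax=6
After 2 (gather 3 salt): flax=6 salt=3
After 3 (gather 4 tin): flax=6 salt=3 tin=4
After 4 (craft parchment): flax=3 parchment=3 salt=2 tin=2
After 5 (craft parchment): parchment=6 salt=1
After 6 (gather 4 salt): parchment=6 salt=5
After 7 (gather 4 lead): lead=4 parchment=6 salt=5
After 8 (craft hammer): hammer=1 lead=1 parchment=2 salt=1
After 9 (gather 2 lead): hammer=1 lead=3 parchment=2 salt=1

Answer: hammer=1 lead=3 parchment=2 salt=1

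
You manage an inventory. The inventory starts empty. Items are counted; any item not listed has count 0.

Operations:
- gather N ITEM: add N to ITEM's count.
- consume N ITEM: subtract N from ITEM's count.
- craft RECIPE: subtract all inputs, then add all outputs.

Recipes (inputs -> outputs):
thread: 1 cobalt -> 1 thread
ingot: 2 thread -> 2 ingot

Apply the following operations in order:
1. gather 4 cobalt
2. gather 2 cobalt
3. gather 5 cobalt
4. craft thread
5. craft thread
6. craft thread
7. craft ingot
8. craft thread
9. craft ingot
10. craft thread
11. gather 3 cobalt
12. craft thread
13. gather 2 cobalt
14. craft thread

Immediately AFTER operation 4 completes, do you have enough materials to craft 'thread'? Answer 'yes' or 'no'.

Answer: yes

Derivation:
After 1 (gather 4 cobalt): cobalt=4
After 2 (gather 2 cobalt): cobalt=6
After 3 (gather 5 cobalt): cobalt=11
After 4 (craft thread): cobalt=10 thread=1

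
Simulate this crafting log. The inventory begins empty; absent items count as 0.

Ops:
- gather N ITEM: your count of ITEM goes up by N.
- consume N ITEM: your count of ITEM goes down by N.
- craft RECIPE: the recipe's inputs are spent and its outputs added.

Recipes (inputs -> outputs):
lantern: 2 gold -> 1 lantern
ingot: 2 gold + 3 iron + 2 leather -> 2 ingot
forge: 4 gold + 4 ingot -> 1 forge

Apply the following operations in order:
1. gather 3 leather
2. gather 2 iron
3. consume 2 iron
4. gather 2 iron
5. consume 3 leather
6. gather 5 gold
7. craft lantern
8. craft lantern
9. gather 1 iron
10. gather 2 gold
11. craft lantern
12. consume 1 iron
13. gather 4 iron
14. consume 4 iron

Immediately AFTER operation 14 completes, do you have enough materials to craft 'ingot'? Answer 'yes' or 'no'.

After 1 (gather 3 leather): leather=3
After 2 (gather 2 iron): iron=2 leather=3
After 3 (consume 2 iron): leather=3
After 4 (gather 2 iron): iron=2 leather=3
After 5 (consume 3 leather): iron=2
After 6 (gather 5 gold): gold=5 iron=2
After 7 (craft lantern): gold=3 iron=2 lantern=1
After 8 (craft lantern): gold=1 iron=2 lantern=2
After 9 (gather 1 iron): gold=1 iron=3 lantern=2
After 10 (gather 2 gold): gold=3 iron=3 lantern=2
After 11 (craft lantern): gold=1 iron=3 lantern=3
After 12 (consume 1 iron): gold=1 iron=2 lantern=3
After 13 (gather 4 iron): gold=1 iron=6 lantern=3
After 14 (consume 4 iron): gold=1 iron=2 lantern=3

Answer: no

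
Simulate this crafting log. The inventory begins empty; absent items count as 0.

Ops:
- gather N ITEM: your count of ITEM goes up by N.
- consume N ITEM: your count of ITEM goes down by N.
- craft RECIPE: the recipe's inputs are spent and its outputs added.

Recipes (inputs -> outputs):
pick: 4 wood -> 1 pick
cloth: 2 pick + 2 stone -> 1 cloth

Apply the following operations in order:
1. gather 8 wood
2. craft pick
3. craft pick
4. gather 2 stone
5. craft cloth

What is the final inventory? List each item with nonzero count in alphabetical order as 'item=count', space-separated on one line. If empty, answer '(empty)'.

After 1 (gather 8 wood): wood=8
After 2 (craft pick): pick=1 wood=4
After 3 (craft pick): pick=2
After 4 (gather 2 stone): pick=2 stone=2
After 5 (craft cloth): cloth=1

Answer: cloth=1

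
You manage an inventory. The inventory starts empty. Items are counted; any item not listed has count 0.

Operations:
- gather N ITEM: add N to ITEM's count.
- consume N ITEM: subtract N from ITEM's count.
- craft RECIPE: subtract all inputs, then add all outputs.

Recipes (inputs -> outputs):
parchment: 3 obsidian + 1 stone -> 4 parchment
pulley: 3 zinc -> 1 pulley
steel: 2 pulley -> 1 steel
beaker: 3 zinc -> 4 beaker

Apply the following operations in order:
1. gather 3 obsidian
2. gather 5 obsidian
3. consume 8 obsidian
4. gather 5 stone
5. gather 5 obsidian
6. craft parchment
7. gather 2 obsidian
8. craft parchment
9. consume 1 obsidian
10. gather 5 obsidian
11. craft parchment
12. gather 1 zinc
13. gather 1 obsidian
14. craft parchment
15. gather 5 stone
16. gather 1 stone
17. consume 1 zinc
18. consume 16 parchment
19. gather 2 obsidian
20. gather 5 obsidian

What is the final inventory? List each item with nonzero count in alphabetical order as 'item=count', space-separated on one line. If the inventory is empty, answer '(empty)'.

Answer: obsidian=7 stone=7

Derivation:
After 1 (gather 3 obsidian): obsidian=3
After 2 (gather 5 obsidian): obsidian=8
After 3 (consume 8 obsidian): (empty)
After 4 (gather 5 stone): stone=5
After 5 (gather 5 obsidian): obsidian=5 stone=5
After 6 (craft parchment): obsidian=2 parchment=4 stone=4
After 7 (gather 2 obsidian): obsidian=4 parchment=4 stone=4
After 8 (craft parchment): obsidian=1 parchment=8 stone=3
After 9 (consume 1 obsidian): parchment=8 stone=3
After 10 (gather 5 obsidian): obsidian=5 parchment=8 stone=3
After 11 (craft parchment): obsidian=2 parchment=12 stone=2
After 12 (gather 1 zinc): obsidian=2 parchment=12 stone=2 zinc=1
After 13 (gather 1 obsidian): obsidian=3 parchment=12 stone=2 zinc=1
After 14 (craft parchment): parchment=16 stone=1 zinc=1
After 15 (gather 5 stone): parchment=16 stone=6 zinc=1
After 16 (gather 1 stone): parchment=16 stone=7 zinc=1
After 17 (consume 1 zinc): parchment=16 stone=7
After 18 (consume 16 parchment): stone=7
After 19 (gather 2 obsidian): obsidian=2 stone=7
After 20 (gather 5 obsidian): obsidian=7 stone=7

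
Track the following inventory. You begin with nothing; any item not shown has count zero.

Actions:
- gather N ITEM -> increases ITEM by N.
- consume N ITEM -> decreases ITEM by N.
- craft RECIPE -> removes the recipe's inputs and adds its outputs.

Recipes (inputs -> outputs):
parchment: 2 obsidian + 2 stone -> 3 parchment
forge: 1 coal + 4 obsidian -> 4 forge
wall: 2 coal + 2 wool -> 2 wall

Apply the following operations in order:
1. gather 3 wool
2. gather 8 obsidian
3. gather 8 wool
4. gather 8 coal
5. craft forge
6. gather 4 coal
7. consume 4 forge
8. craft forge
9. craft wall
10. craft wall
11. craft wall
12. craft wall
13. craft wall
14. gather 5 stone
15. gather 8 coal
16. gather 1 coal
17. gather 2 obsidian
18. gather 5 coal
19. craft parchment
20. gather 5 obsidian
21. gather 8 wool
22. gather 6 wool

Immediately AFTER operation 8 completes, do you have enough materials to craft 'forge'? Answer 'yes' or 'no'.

After 1 (gather 3 wool): wool=3
After 2 (gather 8 obsidian): obsidian=8 wool=3
After 3 (gather 8 wool): obsidian=8 wool=11
After 4 (gather 8 coal): coal=8 obsidian=8 wool=11
After 5 (craft forge): coal=7 forge=4 obsidian=4 wool=11
After 6 (gather 4 coal): coal=11 forge=4 obsidian=4 wool=11
After 7 (consume 4 forge): coal=11 obsidian=4 wool=11
After 8 (craft forge): coal=10 forge=4 wool=11

Answer: no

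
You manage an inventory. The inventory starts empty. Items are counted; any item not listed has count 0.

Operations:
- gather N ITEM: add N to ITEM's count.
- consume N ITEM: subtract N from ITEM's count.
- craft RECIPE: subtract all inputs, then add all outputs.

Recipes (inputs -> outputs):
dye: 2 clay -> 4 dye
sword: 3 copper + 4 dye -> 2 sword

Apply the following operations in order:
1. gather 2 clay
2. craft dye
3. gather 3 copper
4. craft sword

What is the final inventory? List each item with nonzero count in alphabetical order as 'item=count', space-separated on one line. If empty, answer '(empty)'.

Answer: sword=2

Derivation:
After 1 (gather 2 clay): clay=2
After 2 (craft dye): dye=4
After 3 (gather 3 copper): copper=3 dye=4
After 4 (craft sword): sword=2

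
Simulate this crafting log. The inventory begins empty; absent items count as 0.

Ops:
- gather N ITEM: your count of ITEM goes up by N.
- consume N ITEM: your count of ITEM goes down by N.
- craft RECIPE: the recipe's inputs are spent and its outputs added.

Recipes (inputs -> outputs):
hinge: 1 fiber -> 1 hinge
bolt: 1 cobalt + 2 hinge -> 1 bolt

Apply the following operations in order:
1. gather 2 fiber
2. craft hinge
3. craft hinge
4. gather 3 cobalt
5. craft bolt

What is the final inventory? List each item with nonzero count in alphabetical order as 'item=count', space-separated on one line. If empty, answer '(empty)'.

Answer: bolt=1 cobalt=2

Derivation:
After 1 (gather 2 fiber): fiber=2
After 2 (craft hinge): fiber=1 hinge=1
After 3 (craft hinge): hinge=2
After 4 (gather 3 cobalt): cobalt=3 hinge=2
After 5 (craft bolt): bolt=1 cobalt=2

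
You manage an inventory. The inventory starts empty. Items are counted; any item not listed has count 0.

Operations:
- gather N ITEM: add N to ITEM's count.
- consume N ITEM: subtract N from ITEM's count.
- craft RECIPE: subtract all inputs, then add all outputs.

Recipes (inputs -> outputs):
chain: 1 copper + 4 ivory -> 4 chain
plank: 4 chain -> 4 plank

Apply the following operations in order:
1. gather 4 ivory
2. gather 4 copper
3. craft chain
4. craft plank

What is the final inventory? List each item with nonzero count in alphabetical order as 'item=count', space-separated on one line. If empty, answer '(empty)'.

After 1 (gather 4 ivory): ivory=4
After 2 (gather 4 copper): copper=4 ivory=4
After 3 (craft chain): chain=4 copper=3
After 4 (craft plank): copper=3 plank=4

Answer: copper=3 plank=4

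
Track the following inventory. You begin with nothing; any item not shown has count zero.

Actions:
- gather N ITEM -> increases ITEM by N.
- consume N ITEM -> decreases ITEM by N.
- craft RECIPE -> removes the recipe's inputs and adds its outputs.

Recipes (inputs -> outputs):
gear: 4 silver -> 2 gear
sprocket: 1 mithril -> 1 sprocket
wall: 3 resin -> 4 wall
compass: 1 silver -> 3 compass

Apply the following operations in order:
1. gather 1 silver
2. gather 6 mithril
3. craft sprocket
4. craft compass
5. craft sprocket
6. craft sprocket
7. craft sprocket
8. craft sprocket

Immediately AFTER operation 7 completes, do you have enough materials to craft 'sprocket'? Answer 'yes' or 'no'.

Answer: yes

Derivation:
After 1 (gather 1 silver): silver=1
After 2 (gather 6 mithril): mithril=6 silver=1
After 3 (craft sprocket): mithril=5 silver=1 sprocket=1
After 4 (craft compass): compass=3 mithril=5 sprocket=1
After 5 (craft sprocket): compass=3 mithril=4 sprocket=2
After 6 (craft sprocket): compass=3 mithril=3 sprocket=3
After 7 (craft sprocket): compass=3 mithril=2 sprocket=4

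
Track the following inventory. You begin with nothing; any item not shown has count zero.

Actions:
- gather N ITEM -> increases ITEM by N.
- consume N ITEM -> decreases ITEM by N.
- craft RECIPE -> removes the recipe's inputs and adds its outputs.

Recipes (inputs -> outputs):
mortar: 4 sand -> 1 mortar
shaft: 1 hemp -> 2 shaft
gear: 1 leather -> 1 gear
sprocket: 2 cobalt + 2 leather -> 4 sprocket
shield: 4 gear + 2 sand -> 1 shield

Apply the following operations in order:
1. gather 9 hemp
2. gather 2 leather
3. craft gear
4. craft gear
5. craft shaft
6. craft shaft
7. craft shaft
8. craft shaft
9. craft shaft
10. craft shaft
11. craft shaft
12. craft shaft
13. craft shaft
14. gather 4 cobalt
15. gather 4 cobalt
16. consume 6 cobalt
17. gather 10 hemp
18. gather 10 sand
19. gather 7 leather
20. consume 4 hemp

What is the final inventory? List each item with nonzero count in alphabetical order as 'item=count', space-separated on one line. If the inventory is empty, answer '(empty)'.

After 1 (gather 9 hemp): hemp=9
After 2 (gather 2 leather): hemp=9 leather=2
After 3 (craft gear): gear=1 hemp=9 leather=1
After 4 (craft gear): gear=2 hemp=9
After 5 (craft shaft): gear=2 hemp=8 shaft=2
After 6 (craft shaft): gear=2 hemp=7 shaft=4
After 7 (craft shaft): gear=2 hemp=6 shaft=6
After 8 (craft shaft): gear=2 hemp=5 shaft=8
After 9 (craft shaft): gear=2 hemp=4 shaft=10
After 10 (craft shaft): gear=2 hemp=3 shaft=12
After 11 (craft shaft): gear=2 hemp=2 shaft=14
After 12 (craft shaft): gear=2 hemp=1 shaft=16
After 13 (craft shaft): gear=2 shaft=18
After 14 (gather 4 cobalt): cobalt=4 gear=2 shaft=18
After 15 (gather 4 cobalt): cobalt=8 gear=2 shaft=18
After 16 (consume 6 cobalt): cobalt=2 gear=2 shaft=18
After 17 (gather 10 hemp): cobalt=2 gear=2 hemp=10 shaft=18
After 18 (gather 10 sand): cobalt=2 gear=2 hemp=10 sand=10 shaft=18
After 19 (gather 7 leather): cobalt=2 gear=2 hemp=10 leather=7 sand=10 shaft=18
After 20 (consume 4 hemp): cobalt=2 gear=2 hemp=6 leather=7 sand=10 shaft=18

Answer: cobalt=2 gear=2 hemp=6 leather=7 sand=10 shaft=18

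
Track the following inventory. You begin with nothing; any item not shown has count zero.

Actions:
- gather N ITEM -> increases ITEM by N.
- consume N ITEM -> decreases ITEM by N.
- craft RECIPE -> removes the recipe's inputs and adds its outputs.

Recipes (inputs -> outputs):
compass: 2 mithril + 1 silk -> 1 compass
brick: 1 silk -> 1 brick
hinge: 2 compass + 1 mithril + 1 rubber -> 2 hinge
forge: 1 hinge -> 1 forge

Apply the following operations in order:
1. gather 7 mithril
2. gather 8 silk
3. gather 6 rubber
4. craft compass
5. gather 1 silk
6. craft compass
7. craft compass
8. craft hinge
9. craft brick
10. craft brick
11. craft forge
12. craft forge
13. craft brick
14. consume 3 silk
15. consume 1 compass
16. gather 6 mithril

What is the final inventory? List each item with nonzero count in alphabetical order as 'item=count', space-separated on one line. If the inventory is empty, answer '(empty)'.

Answer: brick=3 forge=2 mithril=6 rubber=5

Derivation:
After 1 (gather 7 mithril): mithril=7
After 2 (gather 8 silk): mithril=7 silk=8
After 3 (gather 6 rubber): mithril=7 rubber=6 silk=8
After 4 (craft compass): compass=1 mithril=5 rubber=6 silk=7
After 5 (gather 1 silk): compass=1 mithril=5 rubber=6 silk=8
After 6 (craft compass): compass=2 mithril=3 rubber=6 silk=7
After 7 (craft compass): compass=3 mithril=1 rubber=6 silk=6
After 8 (craft hinge): compass=1 hinge=2 rubber=5 silk=6
After 9 (craft brick): brick=1 compass=1 hinge=2 rubber=5 silk=5
After 10 (craft brick): brick=2 compass=1 hinge=2 rubber=5 silk=4
After 11 (craft forge): brick=2 compass=1 forge=1 hinge=1 rubber=5 silk=4
After 12 (craft forge): brick=2 compass=1 forge=2 rubber=5 silk=4
After 13 (craft brick): brick=3 compass=1 forge=2 rubber=5 silk=3
After 14 (consume 3 silk): brick=3 compass=1 forge=2 rubber=5
After 15 (consume 1 compass): brick=3 forge=2 rubber=5
After 16 (gather 6 mithril): brick=3 forge=2 mithril=6 rubber=5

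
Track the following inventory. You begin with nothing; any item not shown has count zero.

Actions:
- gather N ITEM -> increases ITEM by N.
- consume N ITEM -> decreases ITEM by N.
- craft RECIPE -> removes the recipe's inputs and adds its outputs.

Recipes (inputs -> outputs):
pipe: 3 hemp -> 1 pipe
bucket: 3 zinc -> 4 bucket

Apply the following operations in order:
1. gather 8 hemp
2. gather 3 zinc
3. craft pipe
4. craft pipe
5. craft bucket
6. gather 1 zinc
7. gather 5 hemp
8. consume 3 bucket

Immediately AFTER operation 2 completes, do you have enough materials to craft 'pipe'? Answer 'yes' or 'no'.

Answer: yes

Derivation:
After 1 (gather 8 hemp): hemp=8
After 2 (gather 3 zinc): hemp=8 zinc=3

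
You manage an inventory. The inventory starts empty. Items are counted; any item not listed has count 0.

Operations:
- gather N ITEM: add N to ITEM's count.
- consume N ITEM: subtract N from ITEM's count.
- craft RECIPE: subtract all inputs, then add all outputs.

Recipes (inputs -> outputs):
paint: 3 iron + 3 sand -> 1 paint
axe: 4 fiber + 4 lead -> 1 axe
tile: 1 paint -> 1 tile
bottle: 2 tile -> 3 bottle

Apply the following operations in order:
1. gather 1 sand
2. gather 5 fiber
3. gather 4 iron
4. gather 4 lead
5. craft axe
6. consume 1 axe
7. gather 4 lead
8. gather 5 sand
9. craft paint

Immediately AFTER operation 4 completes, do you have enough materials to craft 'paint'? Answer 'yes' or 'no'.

Answer: no

Derivation:
After 1 (gather 1 sand): sand=1
After 2 (gather 5 fiber): fiber=5 sand=1
After 3 (gather 4 iron): fiber=5 iron=4 sand=1
After 4 (gather 4 lead): fiber=5 iron=4 lead=4 sand=1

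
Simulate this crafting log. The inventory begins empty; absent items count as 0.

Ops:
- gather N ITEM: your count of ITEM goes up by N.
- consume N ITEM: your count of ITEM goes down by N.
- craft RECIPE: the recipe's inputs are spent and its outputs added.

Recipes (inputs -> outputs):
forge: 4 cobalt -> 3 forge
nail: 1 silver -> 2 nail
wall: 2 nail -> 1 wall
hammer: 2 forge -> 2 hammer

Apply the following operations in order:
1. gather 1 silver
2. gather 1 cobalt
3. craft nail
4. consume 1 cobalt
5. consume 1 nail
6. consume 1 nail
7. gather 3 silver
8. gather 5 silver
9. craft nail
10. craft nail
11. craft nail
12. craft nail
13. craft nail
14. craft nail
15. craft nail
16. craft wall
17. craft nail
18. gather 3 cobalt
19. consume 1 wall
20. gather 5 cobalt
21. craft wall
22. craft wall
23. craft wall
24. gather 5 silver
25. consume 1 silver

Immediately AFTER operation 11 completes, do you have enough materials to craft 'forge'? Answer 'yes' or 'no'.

After 1 (gather 1 silver): silver=1
After 2 (gather 1 cobalt): cobalt=1 silver=1
After 3 (craft nail): cobalt=1 nail=2
After 4 (consume 1 cobalt): nail=2
After 5 (consume 1 nail): nail=1
After 6 (consume 1 nail): (empty)
After 7 (gather 3 silver): silver=3
After 8 (gather 5 silver): silver=8
After 9 (craft nail): nail=2 silver=7
After 10 (craft nail): nail=4 silver=6
After 11 (craft nail): nail=6 silver=5

Answer: no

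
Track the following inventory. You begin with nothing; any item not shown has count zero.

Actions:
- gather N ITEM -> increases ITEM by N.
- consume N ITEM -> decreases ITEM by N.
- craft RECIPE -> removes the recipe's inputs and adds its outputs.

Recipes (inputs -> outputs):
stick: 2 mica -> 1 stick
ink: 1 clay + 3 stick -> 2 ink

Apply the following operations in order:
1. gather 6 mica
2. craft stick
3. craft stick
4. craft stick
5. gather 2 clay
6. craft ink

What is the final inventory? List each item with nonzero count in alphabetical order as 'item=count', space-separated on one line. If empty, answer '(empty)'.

After 1 (gather 6 mica): mica=6
After 2 (craft stick): mica=4 stick=1
After 3 (craft stick): mica=2 stick=2
After 4 (craft stick): stick=3
After 5 (gather 2 clay): clay=2 stick=3
After 6 (craft ink): clay=1 ink=2

Answer: clay=1 ink=2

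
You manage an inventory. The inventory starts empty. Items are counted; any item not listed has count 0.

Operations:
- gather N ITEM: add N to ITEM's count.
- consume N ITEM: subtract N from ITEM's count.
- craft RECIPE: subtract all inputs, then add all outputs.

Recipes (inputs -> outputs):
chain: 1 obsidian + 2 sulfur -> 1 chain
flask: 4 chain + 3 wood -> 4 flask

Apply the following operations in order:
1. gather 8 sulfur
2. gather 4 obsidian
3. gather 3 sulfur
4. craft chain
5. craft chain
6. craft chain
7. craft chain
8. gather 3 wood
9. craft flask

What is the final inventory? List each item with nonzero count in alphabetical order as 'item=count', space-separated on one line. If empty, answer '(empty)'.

After 1 (gather 8 sulfur): sulfur=8
After 2 (gather 4 obsidian): obsidian=4 sulfur=8
After 3 (gather 3 sulfur): obsidian=4 sulfur=11
After 4 (craft chain): chain=1 obsidian=3 sulfur=9
After 5 (craft chain): chain=2 obsidian=2 sulfur=7
After 6 (craft chain): chain=3 obsidian=1 sulfur=5
After 7 (craft chain): chain=4 sulfur=3
After 8 (gather 3 wood): chain=4 sulfur=3 wood=3
After 9 (craft flask): flask=4 sulfur=3

Answer: flask=4 sulfur=3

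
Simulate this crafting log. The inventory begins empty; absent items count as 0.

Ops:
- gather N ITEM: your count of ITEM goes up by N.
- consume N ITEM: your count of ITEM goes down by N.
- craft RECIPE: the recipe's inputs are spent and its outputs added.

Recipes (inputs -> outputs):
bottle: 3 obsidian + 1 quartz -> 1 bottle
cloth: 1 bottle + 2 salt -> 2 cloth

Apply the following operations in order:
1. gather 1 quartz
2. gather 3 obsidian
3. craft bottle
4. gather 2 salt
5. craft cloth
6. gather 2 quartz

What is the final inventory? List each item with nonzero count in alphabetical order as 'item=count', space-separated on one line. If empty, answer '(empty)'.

Answer: cloth=2 quartz=2

Derivation:
After 1 (gather 1 quartz): quartz=1
After 2 (gather 3 obsidian): obsidian=3 quartz=1
After 3 (craft bottle): bottle=1
After 4 (gather 2 salt): bottle=1 salt=2
After 5 (craft cloth): cloth=2
After 6 (gather 2 quartz): cloth=2 quartz=2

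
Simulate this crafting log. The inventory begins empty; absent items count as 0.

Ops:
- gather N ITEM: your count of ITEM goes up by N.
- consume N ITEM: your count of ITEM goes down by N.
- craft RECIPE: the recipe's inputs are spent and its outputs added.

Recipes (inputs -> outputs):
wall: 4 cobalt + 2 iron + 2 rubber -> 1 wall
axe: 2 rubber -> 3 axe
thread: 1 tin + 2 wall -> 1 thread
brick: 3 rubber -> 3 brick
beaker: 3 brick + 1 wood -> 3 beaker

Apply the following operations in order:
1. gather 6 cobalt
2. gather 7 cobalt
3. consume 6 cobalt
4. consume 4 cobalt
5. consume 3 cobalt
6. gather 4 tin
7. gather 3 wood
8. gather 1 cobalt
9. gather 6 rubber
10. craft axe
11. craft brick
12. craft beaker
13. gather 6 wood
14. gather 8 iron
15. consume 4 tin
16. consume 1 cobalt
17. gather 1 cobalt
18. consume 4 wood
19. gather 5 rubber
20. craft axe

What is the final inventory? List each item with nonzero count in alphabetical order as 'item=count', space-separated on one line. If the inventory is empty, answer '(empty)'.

Answer: axe=6 beaker=3 cobalt=1 iron=8 rubber=4 wood=4

Derivation:
After 1 (gather 6 cobalt): cobalt=6
After 2 (gather 7 cobalt): cobalt=13
After 3 (consume 6 cobalt): cobalt=7
After 4 (consume 4 cobalt): cobalt=3
After 5 (consume 3 cobalt): (empty)
After 6 (gather 4 tin): tin=4
After 7 (gather 3 wood): tin=4 wood=3
After 8 (gather 1 cobalt): cobalt=1 tin=4 wood=3
After 9 (gather 6 rubber): cobalt=1 rubber=6 tin=4 wood=3
After 10 (craft axe): axe=3 cobalt=1 rubber=4 tin=4 wood=3
After 11 (craft brick): axe=3 brick=3 cobalt=1 rubber=1 tin=4 wood=3
After 12 (craft beaker): axe=3 beaker=3 cobalt=1 rubber=1 tin=4 wood=2
After 13 (gather 6 wood): axe=3 beaker=3 cobalt=1 rubber=1 tin=4 wood=8
After 14 (gather 8 iron): axe=3 beaker=3 cobalt=1 iron=8 rubber=1 tin=4 wood=8
After 15 (consume 4 tin): axe=3 beaker=3 cobalt=1 iron=8 rubber=1 wood=8
After 16 (consume 1 cobalt): axe=3 beaker=3 iron=8 rubber=1 wood=8
After 17 (gather 1 cobalt): axe=3 beaker=3 cobalt=1 iron=8 rubber=1 wood=8
After 18 (consume 4 wood): axe=3 beaker=3 cobalt=1 iron=8 rubber=1 wood=4
After 19 (gather 5 rubber): axe=3 beaker=3 cobalt=1 iron=8 rubber=6 wood=4
After 20 (craft axe): axe=6 beaker=3 cobalt=1 iron=8 rubber=4 wood=4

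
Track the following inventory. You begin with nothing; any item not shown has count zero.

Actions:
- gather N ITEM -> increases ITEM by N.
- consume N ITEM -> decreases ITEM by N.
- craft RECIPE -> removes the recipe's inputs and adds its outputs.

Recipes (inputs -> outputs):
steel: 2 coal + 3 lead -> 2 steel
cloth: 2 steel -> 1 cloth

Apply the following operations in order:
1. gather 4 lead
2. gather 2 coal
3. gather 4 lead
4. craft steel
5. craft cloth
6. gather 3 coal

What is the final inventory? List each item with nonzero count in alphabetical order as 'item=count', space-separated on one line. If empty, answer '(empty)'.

Answer: cloth=1 coal=3 lead=5

Derivation:
After 1 (gather 4 lead): lead=4
After 2 (gather 2 coal): coal=2 lead=4
After 3 (gather 4 lead): coal=2 lead=8
After 4 (craft steel): lead=5 steel=2
After 5 (craft cloth): cloth=1 lead=5
After 6 (gather 3 coal): cloth=1 coal=3 lead=5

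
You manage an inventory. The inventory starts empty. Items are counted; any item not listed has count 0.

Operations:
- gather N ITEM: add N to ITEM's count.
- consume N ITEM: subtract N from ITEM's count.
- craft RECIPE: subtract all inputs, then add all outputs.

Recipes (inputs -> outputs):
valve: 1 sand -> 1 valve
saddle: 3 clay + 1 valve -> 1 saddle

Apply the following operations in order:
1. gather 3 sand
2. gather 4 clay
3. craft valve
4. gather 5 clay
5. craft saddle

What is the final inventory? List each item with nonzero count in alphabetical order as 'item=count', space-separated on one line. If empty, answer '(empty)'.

Answer: clay=6 saddle=1 sand=2

Derivation:
After 1 (gather 3 sand): sand=3
After 2 (gather 4 clay): clay=4 sand=3
After 3 (craft valve): clay=4 sand=2 valve=1
After 4 (gather 5 clay): clay=9 sand=2 valve=1
After 5 (craft saddle): clay=6 saddle=1 sand=2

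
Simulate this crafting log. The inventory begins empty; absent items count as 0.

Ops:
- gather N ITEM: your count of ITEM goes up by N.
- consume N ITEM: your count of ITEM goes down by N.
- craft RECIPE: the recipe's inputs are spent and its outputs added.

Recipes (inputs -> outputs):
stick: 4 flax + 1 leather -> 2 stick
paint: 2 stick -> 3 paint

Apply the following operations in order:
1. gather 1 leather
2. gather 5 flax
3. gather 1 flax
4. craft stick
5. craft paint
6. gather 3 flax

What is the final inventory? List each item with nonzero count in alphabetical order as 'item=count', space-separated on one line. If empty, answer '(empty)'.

Answer: flax=5 paint=3

Derivation:
After 1 (gather 1 leather): leather=1
After 2 (gather 5 flax): flax=5 leather=1
After 3 (gather 1 flax): flax=6 leather=1
After 4 (craft stick): flax=2 stick=2
After 5 (craft paint): flax=2 paint=3
After 6 (gather 3 flax): flax=5 paint=3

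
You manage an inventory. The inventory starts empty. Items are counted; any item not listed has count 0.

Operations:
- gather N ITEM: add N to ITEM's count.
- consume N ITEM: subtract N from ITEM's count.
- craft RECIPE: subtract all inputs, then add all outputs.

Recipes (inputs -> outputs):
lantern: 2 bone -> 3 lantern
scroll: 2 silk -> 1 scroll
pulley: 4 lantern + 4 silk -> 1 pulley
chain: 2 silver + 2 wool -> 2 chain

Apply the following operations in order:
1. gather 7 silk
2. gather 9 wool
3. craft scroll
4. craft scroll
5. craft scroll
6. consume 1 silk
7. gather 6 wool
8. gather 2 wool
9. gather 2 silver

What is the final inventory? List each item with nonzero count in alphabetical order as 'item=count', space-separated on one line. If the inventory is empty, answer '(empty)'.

Answer: scroll=3 silver=2 wool=17

Derivation:
After 1 (gather 7 silk): silk=7
After 2 (gather 9 wool): silk=7 wool=9
After 3 (craft scroll): scroll=1 silk=5 wool=9
After 4 (craft scroll): scroll=2 silk=3 wool=9
After 5 (craft scroll): scroll=3 silk=1 wool=9
After 6 (consume 1 silk): scroll=3 wool=9
After 7 (gather 6 wool): scroll=3 wool=15
After 8 (gather 2 wool): scroll=3 wool=17
After 9 (gather 2 silver): scroll=3 silver=2 wool=17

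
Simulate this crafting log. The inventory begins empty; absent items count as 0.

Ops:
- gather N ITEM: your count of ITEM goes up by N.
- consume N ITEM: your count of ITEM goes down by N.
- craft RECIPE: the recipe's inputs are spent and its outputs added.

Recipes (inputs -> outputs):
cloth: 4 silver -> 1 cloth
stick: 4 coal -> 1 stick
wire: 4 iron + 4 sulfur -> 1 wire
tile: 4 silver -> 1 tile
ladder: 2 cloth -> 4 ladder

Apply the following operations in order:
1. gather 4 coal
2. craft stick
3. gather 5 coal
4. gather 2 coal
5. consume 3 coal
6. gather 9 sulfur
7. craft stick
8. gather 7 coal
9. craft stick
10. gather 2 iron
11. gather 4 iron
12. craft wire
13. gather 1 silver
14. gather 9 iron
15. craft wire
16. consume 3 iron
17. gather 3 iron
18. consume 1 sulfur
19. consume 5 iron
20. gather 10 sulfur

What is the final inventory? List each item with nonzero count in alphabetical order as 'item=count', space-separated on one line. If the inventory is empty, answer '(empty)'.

After 1 (gather 4 coal): coal=4
After 2 (craft stick): stick=1
After 3 (gather 5 coal): coal=5 stick=1
After 4 (gather 2 coal): coal=7 stick=1
After 5 (consume 3 coal): coal=4 stick=1
After 6 (gather 9 sulfur): coal=4 stick=1 sulfur=9
After 7 (craft stick): stick=2 sulfur=9
After 8 (gather 7 coal): coal=7 stick=2 sulfur=9
After 9 (craft stick): coal=3 stick=3 sulfur=9
After 10 (gather 2 iron): coal=3 iron=2 stick=3 sulfur=9
After 11 (gather 4 iron): coal=3 iron=6 stick=3 sulfur=9
After 12 (craft wire): coal=3 iron=2 stick=3 sulfur=5 wire=1
After 13 (gather 1 silver): coal=3 iron=2 silver=1 stick=3 sulfur=5 wire=1
After 14 (gather 9 iron): coal=3 iron=11 silver=1 stick=3 sulfur=5 wire=1
After 15 (craft wire): coal=3 iron=7 silver=1 stick=3 sulfur=1 wire=2
After 16 (consume 3 iron): coal=3 iron=4 silver=1 stick=3 sulfur=1 wire=2
After 17 (gather 3 iron): coal=3 iron=7 silver=1 stick=3 sulfur=1 wire=2
After 18 (consume 1 sulfur): coal=3 iron=7 silver=1 stick=3 wire=2
After 19 (consume 5 iron): coal=3 iron=2 silver=1 stick=3 wire=2
After 20 (gather 10 sulfur): coal=3 iron=2 silver=1 stick=3 sulfur=10 wire=2

Answer: coal=3 iron=2 silver=1 stick=3 sulfur=10 wire=2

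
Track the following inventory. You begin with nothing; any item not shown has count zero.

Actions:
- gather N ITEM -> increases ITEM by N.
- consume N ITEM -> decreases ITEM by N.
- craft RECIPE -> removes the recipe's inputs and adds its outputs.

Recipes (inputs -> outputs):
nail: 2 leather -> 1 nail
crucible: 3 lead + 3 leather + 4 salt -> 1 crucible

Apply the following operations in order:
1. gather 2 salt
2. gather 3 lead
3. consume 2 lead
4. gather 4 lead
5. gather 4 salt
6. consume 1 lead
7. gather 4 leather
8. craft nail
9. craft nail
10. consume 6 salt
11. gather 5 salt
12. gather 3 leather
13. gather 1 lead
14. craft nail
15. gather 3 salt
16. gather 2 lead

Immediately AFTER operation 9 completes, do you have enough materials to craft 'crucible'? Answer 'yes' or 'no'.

After 1 (gather 2 salt): salt=2
After 2 (gather 3 lead): lead=3 salt=2
After 3 (consume 2 lead): lead=1 salt=2
After 4 (gather 4 lead): lead=5 salt=2
After 5 (gather 4 salt): lead=5 salt=6
After 6 (consume 1 lead): lead=4 salt=6
After 7 (gather 4 leather): lead=4 leather=4 salt=6
After 8 (craft nail): lead=4 leather=2 nail=1 salt=6
After 9 (craft nail): lead=4 nail=2 salt=6

Answer: no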